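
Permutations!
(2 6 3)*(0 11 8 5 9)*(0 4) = (0 11 8 5 9 4)(2 6 3) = [11, 1, 6, 2, 0, 9, 3, 7, 5, 4, 10, 8]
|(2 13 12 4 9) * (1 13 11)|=7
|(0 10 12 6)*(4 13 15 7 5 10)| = |(0 4 13 15 7 5 10 12 6)| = 9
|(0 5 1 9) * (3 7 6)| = |(0 5 1 9)(3 7 6)| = 12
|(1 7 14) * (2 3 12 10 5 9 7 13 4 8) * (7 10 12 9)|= |(1 13 4 8 2 3 9 10 5 7 14)|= 11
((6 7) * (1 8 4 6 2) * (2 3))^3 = (1 6 2 4 3 8 7)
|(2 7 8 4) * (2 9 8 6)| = |(2 7 6)(4 9 8)| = 3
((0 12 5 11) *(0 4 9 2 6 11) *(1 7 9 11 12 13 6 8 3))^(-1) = ((0 13 6 12 5)(1 7 9 2 8 3)(4 11))^(-1) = (0 5 12 6 13)(1 3 8 2 9 7)(4 11)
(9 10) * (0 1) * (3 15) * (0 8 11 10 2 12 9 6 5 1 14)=(0 14)(1 8 11 10 6 5)(2 12 9)(3 15)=[14, 8, 12, 15, 4, 1, 5, 7, 11, 2, 6, 10, 9, 13, 0, 3]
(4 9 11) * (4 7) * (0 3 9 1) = [3, 0, 2, 9, 1, 5, 6, 4, 8, 11, 10, 7] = (0 3 9 11 7 4 1)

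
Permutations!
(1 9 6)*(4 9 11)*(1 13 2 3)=[0, 11, 3, 1, 9, 5, 13, 7, 8, 6, 10, 4, 12, 2]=(1 11 4 9 6 13 2 3)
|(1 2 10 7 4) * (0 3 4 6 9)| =|(0 3 4 1 2 10 7 6 9)| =9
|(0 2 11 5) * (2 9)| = 5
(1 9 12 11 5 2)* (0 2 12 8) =(0 2 1 9 8)(5 12 11) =[2, 9, 1, 3, 4, 12, 6, 7, 0, 8, 10, 5, 11]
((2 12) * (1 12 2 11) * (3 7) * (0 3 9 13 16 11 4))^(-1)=((0 3 7 9 13 16 11 1 12 4))^(-1)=(0 4 12 1 11 16 13 9 7 3)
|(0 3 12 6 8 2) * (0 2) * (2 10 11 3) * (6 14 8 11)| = 9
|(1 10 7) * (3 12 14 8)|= |(1 10 7)(3 12 14 8)|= 12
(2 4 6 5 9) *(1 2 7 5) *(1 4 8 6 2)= [0, 1, 8, 3, 2, 9, 4, 5, 6, 7]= (2 8 6 4)(5 9 7)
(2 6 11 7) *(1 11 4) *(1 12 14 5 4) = [0, 11, 6, 3, 12, 4, 1, 2, 8, 9, 10, 7, 14, 13, 5] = (1 11 7 2 6)(4 12 14 5)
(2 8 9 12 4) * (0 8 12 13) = (0 8 9 13)(2 12 4) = [8, 1, 12, 3, 2, 5, 6, 7, 9, 13, 10, 11, 4, 0]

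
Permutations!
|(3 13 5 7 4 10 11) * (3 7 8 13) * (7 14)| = 15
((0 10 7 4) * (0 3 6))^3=((0 10 7 4 3 6))^3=(0 4)(3 10)(6 7)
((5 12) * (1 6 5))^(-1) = ((1 6 5 12))^(-1) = (1 12 5 6)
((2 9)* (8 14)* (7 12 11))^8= ((2 9)(7 12 11)(8 14))^8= (14)(7 11 12)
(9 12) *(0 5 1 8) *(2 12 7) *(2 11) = [5, 8, 12, 3, 4, 1, 6, 11, 0, 7, 10, 2, 9] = (0 5 1 8)(2 12 9 7 11)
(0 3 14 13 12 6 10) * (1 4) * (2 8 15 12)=(0 3 14 13 2 8 15 12 6 10)(1 4)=[3, 4, 8, 14, 1, 5, 10, 7, 15, 9, 0, 11, 6, 2, 13, 12]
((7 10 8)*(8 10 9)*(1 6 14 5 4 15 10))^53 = (1 4 6 15 14 10 5)(7 8 9)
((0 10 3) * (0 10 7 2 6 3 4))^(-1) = (0 4 10 3 6 2 7)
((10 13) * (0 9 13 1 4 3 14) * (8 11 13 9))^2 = (0 11 10 4 14 8 13 1 3) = ((0 8 11 13 10 1 4 3 14))^2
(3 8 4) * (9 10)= (3 8 4)(9 10)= [0, 1, 2, 8, 3, 5, 6, 7, 4, 10, 9]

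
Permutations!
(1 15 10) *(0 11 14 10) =(0 11 14 10 1 15) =[11, 15, 2, 3, 4, 5, 6, 7, 8, 9, 1, 14, 12, 13, 10, 0]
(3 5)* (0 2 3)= (0 2 3 5)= [2, 1, 3, 5, 4, 0]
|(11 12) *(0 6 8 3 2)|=10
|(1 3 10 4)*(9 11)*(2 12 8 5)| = 4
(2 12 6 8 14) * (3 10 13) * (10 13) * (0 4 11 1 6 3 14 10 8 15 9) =[4, 6, 12, 13, 11, 5, 15, 7, 10, 0, 8, 1, 3, 14, 2, 9] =(0 4 11 1 6 15 9)(2 12 3 13 14)(8 10)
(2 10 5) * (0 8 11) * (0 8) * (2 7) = (2 10 5 7)(8 11) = [0, 1, 10, 3, 4, 7, 6, 2, 11, 9, 5, 8]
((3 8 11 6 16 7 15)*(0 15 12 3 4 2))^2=((0 15 4 2)(3 8 11 6 16 7 12))^2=(0 4)(2 15)(3 11 16 12 8 6 7)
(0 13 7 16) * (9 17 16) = [13, 1, 2, 3, 4, 5, 6, 9, 8, 17, 10, 11, 12, 7, 14, 15, 0, 16] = (0 13 7 9 17 16)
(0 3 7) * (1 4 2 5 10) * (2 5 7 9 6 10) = [3, 4, 7, 9, 5, 2, 10, 0, 8, 6, 1] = (0 3 9 6 10 1 4 5 2 7)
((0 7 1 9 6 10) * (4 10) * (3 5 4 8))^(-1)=(0 10 4 5 3 8 6 9 1 7)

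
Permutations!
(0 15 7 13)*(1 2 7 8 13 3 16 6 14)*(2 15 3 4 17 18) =[3, 15, 7, 16, 17, 5, 14, 4, 13, 9, 10, 11, 12, 0, 1, 8, 6, 18, 2] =(0 3 16 6 14 1 15 8 13)(2 7 4 17 18)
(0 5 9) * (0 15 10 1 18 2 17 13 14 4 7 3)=(0 5 9 15 10 1 18 2 17 13 14 4 7 3)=[5, 18, 17, 0, 7, 9, 6, 3, 8, 15, 1, 11, 12, 14, 4, 10, 16, 13, 2]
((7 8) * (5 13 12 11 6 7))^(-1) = (5 8 7 6 11 12 13)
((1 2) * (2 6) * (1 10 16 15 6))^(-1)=(2 6 15 16 10)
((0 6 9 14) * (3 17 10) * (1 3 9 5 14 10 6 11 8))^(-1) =((0 11 8 1 3 17 6 5 14)(9 10))^(-1) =(0 14 5 6 17 3 1 8 11)(9 10)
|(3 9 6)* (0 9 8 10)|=|(0 9 6 3 8 10)|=6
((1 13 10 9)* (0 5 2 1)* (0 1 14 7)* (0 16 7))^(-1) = (0 14 2 5)(1 9 10 13)(7 16)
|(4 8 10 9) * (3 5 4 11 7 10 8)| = 12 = |(3 5 4)(7 10 9 11)|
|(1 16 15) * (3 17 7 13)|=|(1 16 15)(3 17 7 13)|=12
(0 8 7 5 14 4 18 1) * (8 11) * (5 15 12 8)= (0 11 5 14 4 18 1)(7 15 12 8)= [11, 0, 2, 3, 18, 14, 6, 15, 7, 9, 10, 5, 8, 13, 4, 12, 16, 17, 1]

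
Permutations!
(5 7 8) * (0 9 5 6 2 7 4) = [9, 1, 7, 3, 0, 4, 2, 8, 6, 5] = (0 9 5 4)(2 7 8 6)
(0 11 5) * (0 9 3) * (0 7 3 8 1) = (0 11 5 9 8 1)(3 7) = [11, 0, 2, 7, 4, 9, 6, 3, 1, 8, 10, 5]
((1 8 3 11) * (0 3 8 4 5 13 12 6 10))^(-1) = (0 10 6 12 13 5 4 1 11 3)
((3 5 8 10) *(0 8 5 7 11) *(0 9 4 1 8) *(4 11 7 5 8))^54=((1 4)(3 5 8 10)(9 11))^54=(11)(3 8)(5 10)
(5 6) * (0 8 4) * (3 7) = (0 8 4)(3 7)(5 6) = [8, 1, 2, 7, 0, 6, 5, 3, 4]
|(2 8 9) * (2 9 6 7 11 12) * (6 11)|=4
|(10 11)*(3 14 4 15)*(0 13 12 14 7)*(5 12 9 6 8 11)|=14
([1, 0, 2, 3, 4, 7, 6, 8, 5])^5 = [1, 0, 2, 3, 4, 8, 6, 5, 7]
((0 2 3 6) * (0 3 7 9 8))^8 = ((0 2 7 9 8)(3 6))^8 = (0 9 2 8 7)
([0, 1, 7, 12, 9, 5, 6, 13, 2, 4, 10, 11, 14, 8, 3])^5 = (2 7 13 8)(3 14 12)(4 9)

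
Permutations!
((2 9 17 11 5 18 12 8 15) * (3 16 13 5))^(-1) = (2 15 8 12 18 5 13 16 3 11 17 9)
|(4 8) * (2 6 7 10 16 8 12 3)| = |(2 6 7 10 16 8 4 12 3)| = 9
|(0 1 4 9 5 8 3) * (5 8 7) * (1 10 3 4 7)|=3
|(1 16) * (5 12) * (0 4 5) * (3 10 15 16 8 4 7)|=11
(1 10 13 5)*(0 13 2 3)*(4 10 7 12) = (0 13 5 1 7 12 4 10 2 3) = [13, 7, 3, 0, 10, 1, 6, 12, 8, 9, 2, 11, 4, 5]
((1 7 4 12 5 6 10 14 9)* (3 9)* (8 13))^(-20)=(14)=((1 7 4 12 5 6 10 14 3 9)(8 13))^(-20)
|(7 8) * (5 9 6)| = 6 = |(5 9 6)(7 8)|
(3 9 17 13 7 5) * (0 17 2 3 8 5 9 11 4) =[17, 1, 3, 11, 0, 8, 6, 9, 5, 2, 10, 4, 12, 7, 14, 15, 16, 13] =(0 17 13 7 9 2 3 11 4)(5 8)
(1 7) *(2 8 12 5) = [0, 7, 8, 3, 4, 2, 6, 1, 12, 9, 10, 11, 5] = (1 7)(2 8 12 5)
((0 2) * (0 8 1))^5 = (0 2 8 1)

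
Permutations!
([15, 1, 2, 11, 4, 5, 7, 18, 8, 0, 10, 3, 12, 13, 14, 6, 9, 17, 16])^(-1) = (0 9 16 18 7 6 15)(3 11)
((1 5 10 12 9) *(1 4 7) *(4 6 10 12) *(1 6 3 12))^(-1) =(1 5)(3 9 12)(4 10 6 7)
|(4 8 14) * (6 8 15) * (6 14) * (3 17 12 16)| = |(3 17 12 16)(4 15 14)(6 8)| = 12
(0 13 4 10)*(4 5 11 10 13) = (0 4 13 5 11 10) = [4, 1, 2, 3, 13, 11, 6, 7, 8, 9, 0, 10, 12, 5]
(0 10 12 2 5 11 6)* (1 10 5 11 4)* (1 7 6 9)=(0 5 4 7 6)(1 10 12 2 11 9)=[5, 10, 11, 3, 7, 4, 0, 6, 8, 1, 12, 9, 2]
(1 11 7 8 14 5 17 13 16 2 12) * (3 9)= [0, 11, 12, 9, 4, 17, 6, 8, 14, 3, 10, 7, 1, 16, 5, 15, 2, 13]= (1 11 7 8 14 5 17 13 16 2 12)(3 9)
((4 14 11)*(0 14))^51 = (0 4 11 14)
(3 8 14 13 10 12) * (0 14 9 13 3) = [14, 1, 2, 8, 4, 5, 6, 7, 9, 13, 12, 11, 0, 10, 3] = (0 14 3 8 9 13 10 12)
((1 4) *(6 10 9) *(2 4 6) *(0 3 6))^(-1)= (0 1 4 2 9 10 6 3)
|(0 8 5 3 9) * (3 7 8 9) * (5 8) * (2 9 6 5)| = 6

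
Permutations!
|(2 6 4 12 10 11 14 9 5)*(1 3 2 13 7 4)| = |(1 3 2 6)(4 12 10 11 14 9 5 13 7)| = 36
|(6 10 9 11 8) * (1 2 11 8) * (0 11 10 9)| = 15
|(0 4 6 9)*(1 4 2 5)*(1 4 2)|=|(0 1 2 5 4 6 9)|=7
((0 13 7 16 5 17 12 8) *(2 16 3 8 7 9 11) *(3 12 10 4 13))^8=((0 3 8)(2 16 5 17 10 4 13 9 11)(7 12))^8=(0 8 3)(2 11 9 13 4 10 17 5 16)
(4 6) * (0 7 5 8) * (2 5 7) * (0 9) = [2, 1, 5, 3, 6, 8, 4, 7, 9, 0] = (0 2 5 8 9)(4 6)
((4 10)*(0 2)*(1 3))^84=(10)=((0 2)(1 3)(4 10))^84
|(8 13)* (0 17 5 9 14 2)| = |(0 17 5 9 14 2)(8 13)| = 6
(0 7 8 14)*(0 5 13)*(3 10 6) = [7, 1, 2, 10, 4, 13, 3, 8, 14, 9, 6, 11, 12, 0, 5] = (0 7 8 14 5 13)(3 10 6)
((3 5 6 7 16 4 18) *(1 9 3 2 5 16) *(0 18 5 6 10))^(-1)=(0 10 5 4 16 3 9 1 7 6 2 18)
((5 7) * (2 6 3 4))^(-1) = (2 4 3 6)(5 7)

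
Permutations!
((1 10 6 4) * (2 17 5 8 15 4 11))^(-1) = ((1 10 6 11 2 17 5 8 15 4))^(-1) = (1 4 15 8 5 17 2 11 6 10)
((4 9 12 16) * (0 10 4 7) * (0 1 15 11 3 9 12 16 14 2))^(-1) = (0 2 14 12 4 10)(1 7 16 9 3 11 15)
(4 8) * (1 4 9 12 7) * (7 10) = (1 4 8 9 12 10 7) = [0, 4, 2, 3, 8, 5, 6, 1, 9, 12, 7, 11, 10]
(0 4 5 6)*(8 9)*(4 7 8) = (0 7 8 9 4 5 6) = [7, 1, 2, 3, 5, 6, 0, 8, 9, 4]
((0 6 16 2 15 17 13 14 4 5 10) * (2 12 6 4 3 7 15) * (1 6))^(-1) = (0 10 5 4)(1 12 16 6)(3 14 13 17 15 7)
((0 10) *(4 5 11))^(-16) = (4 11 5)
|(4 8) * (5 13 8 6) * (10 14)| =|(4 6 5 13 8)(10 14)| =10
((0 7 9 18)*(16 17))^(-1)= ((0 7 9 18)(16 17))^(-1)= (0 18 9 7)(16 17)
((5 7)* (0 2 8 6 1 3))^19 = (0 2 8 6 1 3)(5 7)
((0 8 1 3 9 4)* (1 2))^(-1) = (0 4 9 3 1 2 8)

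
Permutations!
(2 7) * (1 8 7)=(1 8 7 2)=[0, 8, 1, 3, 4, 5, 6, 2, 7]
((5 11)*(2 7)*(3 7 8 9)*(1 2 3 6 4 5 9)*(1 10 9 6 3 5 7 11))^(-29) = (1 9 4 2 3 7 8 11 5 10 6)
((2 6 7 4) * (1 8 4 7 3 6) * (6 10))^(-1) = ((1 8 4 2)(3 10 6))^(-1) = (1 2 4 8)(3 6 10)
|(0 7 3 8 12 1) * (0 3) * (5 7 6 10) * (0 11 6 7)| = 12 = |(0 7 11 6 10 5)(1 3 8 12)|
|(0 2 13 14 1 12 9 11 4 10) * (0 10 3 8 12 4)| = |(0 2 13 14 1 4 3 8 12 9 11)| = 11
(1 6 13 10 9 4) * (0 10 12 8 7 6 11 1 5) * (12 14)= (0 10 9 4 5)(1 11)(6 13 14 12 8 7)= [10, 11, 2, 3, 5, 0, 13, 6, 7, 4, 9, 1, 8, 14, 12]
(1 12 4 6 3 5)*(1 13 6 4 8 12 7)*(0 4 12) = (0 4 12 8)(1 7)(3 5 13 6) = [4, 7, 2, 5, 12, 13, 3, 1, 0, 9, 10, 11, 8, 6]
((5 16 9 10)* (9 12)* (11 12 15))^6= ((5 16 15 11 12 9 10))^6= (5 10 9 12 11 15 16)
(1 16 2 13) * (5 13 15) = (1 16 2 15 5 13) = [0, 16, 15, 3, 4, 13, 6, 7, 8, 9, 10, 11, 12, 1, 14, 5, 2]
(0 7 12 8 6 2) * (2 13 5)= [7, 1, 0, 3, 4, 2, 13, 12, 6, 9, 10, 11, 8, 5]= (0 7 12 8 6 13 5 2)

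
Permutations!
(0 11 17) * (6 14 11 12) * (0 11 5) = (0 12 6 14 5)(11 17) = [12, 1, 2, 3, 4, 0, 14, 7, 8, 9, 10, 17, 6, 13, 5, 15, 16, 11]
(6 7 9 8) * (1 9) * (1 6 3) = (1 9 8 3)(6 7) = [0, 9, 2, 1, 4, 5, 7, 6, 3, 8]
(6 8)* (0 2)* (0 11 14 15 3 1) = (0 2 11 14 15 3 1)(6 8) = [2, 0, 11, 1, 4, 5, 8, 7, 6, 9, 10, 14, 12, 13, 15, 3]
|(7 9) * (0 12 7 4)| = 5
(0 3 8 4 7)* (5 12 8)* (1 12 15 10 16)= [3, 12, 2, 5, 7, 15, 6, 0, 4, 9, 16, 11, 8, 13, 14, 10, 1]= (0 3 5 15 10 16 1 12 8 4 7)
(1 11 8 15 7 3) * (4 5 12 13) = [0, 11, 2, 1, 5, 12, 6, 3, 15, 9, 10, 8, 13, 4, 14, 7] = (1 11 8 15 7 3)(4 5 12 13)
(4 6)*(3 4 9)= (3 4 6 9)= [0, 1, 2, 4, 6, 5, 9, 7, 8, 3]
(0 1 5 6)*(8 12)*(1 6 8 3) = (0 6)(1 5 8 12 3) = [6, 5, 2, 1, 4, 8, 0, 7, 12, 9, 10, 11, 3]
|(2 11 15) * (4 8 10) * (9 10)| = |(2 11 15)(4 8 9 10)| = 12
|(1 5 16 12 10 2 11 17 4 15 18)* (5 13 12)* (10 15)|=10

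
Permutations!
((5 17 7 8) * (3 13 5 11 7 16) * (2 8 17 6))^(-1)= ((2 8 11 7 17 16 3 13 5 6))^(-1)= (2 6 5 13 3 16 17 7 11 8)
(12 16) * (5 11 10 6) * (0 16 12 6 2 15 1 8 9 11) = (0 16 6 5)(1 8 9 11 10 2 15) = [16, 8, 15, 3, 4, 0, 5, 7, 9, 11, 2, 10, 12, 13, 14, 1, 6]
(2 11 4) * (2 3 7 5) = (2 11 4 3 7 5) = [0, 1, 11, 7, 3, 2, 6, 5, 8, 9, 10, 4]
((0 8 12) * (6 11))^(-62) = ((0 8 12)(6 11))^(-62) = (0 8 12)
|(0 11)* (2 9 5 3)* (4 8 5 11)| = |(0 4 8 5 3 2 9 11)| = 8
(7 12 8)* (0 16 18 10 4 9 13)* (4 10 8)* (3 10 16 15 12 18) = (0 15 12 4 9 13)(3 10 16)(7 18 8) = [15, 1, 2, 10, 9, 5, 6, 18, 7, 13, 16, 11, 4, 0, 14, 12, 3, 17, 8]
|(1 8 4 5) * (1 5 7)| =|(1 8 4 7)| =4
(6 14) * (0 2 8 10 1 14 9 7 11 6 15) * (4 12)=(0 2 8 10 1 14 15)(4 12)(6 9 7 11)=[2, 14, 8, 3, 12, 5, 9, 11, 10, 7, 1, 6, 4, 13, 15, 0]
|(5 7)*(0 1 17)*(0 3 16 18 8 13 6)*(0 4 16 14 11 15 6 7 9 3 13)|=|(0 1 17 13 7 5 9 3 14 11 15 6 4 16 18 8)|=16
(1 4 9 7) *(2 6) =(1 4 9 7)(2 6) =[0, 4, 6, 3, 9, 5, 2, 1, 8, 7]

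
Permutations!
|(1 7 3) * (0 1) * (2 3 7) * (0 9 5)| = |(0 1 2 3 9 5)| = 6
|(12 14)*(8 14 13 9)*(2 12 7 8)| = |(2 12 13 9)(7 8 14)| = 12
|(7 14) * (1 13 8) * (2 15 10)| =|(1 13 8)(2 15 10)(7 14)| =6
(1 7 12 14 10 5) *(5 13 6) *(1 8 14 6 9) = [0, 7, 2, 3, 4, 8, 5, 12, 14, 1, 13, 11, 6, 9, 10] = (1 7 12 6 5 8 14 10 13 9)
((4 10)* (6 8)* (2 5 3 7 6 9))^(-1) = (2 9 8 6 7 3 5)(4 10)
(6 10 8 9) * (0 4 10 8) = (0 4 10)(6 8 9) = [4, 1, 2, 3, 10, 5, 8, 7, 9, 6, 0]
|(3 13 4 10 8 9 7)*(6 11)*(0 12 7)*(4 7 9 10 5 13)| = 30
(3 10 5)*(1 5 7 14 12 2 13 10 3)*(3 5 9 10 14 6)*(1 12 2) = (1 9 10 7 6 3 5 12)(2 13 14) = [0, 9, 13, 5, 4, 12, 3, 6, 8, 10, 7, 11, 1, 14, 2]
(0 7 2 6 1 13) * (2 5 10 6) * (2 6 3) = (0 7 5 10 3 2 6 1 13) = [7, 13, 6, 2, 4, 10, 1, 5, 8, 9, 3, 11, 12, 0]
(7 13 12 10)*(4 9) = (4 9)(7 13 12 10) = [0, 1, 2, 3, 9, 5, 6, 13, 8, 4, 7, 11, 10, 12]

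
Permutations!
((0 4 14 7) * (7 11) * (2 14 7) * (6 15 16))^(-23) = ((0 4 7)(2 14 11)(6 15 16))^(-23) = (0 4 7)(2 14 11)(6 15 16)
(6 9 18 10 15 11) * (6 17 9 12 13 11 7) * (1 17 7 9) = (1 17)(6 12 13 11 7)(9 18 10 15) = [0, 17, 2, 3, 4, 5, 12, 6, 8, 18, 15, 7, 13, 11, 14, 9, 16, 1, 10]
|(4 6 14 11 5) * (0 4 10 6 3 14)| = 8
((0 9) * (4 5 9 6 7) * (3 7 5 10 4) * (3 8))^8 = (10)(3 8 7)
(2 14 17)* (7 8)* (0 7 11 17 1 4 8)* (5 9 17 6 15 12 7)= (0 5 9 17 2 14 1 4 8 11 6 15 12 7)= [5, 4, 14, 3, 8, 9, 15, 0, 11, 17, 10, 6, 7, 13, 1, 12, 16, 2]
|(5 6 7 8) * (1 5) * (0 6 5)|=5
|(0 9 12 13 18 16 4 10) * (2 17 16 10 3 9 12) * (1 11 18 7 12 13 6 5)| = 30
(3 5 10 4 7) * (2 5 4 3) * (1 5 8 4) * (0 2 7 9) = (0 2 8 4 9)(1 5 10 3) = [2, 5, 8, 1, 9, 10, 6, 7, 4, 0, 3]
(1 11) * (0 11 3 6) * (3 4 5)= (0 11 1 4 5 3 6)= [11, 4, 2, 6, 5, 3, 0, 7, 8, 9, 10, 1]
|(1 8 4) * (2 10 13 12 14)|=15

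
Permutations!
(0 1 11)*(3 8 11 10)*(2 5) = (0 1 10 3 8 11)(2 5) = [1, 10, 5, 8, 4, 2, 6, 7, 11, 9, 3, 0]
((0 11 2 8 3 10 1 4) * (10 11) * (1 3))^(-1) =((0 10 3 11 2 8 1 4))^(-1) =(0 4 1 8 2 11 3 10)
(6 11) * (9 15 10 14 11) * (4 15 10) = (4 15)(6 9 10 14 11) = [0, 1, 2, 3, 15, 5, 9, 7, 8, 10, 14, 6, 12, 13, 11, 4]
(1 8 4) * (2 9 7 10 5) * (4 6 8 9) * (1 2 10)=(1 9 7)(2 4)(5 10)(6 8)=[0, 9, 4, 3, 2, 10, 8, 1, 6, 7, 5]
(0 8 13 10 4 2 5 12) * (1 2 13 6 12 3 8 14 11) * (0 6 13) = (0 14 11 1 2 5 3 8 13 10 4)(6 12) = [14, 2, 5, 8, 0, 3, 12, 7, 13, 9, 4, 1, 6, 10, 11]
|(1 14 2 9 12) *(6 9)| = |(1 14 2 6 9 12)| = 6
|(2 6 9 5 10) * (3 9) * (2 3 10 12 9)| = |(2 6 10 3)(5 12 9)| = 12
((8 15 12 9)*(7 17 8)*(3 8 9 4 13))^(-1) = ((3 8 15 12 4 13)(7 17 9))^(-1) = (3 13 4 12 15 8)(7 9 17)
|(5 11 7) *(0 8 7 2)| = 6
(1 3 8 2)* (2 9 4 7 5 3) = (1 2)(3 8 9 4 7 5) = [0, 2, 1, 8, 7, 3, 6, 5, 9, 4]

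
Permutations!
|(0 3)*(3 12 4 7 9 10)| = 7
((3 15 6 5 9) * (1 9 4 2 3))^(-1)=((1 9)(2 3 15 6 5 4))^(-1)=(1 9)(2 4 5 6 15 3)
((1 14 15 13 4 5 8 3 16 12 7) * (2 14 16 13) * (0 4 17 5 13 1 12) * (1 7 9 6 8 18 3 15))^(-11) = (0 3 15 4 7 2 13 12 14 17 9 1 5 6 16 18 8)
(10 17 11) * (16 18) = [0, 1, 2, 3, 4, 5, 6, 7, 8, 9, 17, 10, 12, 13, 14, 15, 18, 11, 16] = (10 17 11)(16 18)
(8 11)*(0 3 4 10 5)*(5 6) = [3, 1, 2, 4, 10, 0, 5, 7, 11, 9, 6, 8] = (0 3 4 10 6 5)(8 11)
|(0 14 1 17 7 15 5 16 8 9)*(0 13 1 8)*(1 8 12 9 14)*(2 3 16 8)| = |(0 1 17 7 15 5 8 14 12 9 13 2 3 16)| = 14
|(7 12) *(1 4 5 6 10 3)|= 6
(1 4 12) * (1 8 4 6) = (1 6)(4 12 8) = [0, 6, 2, 3, 12, 5, 1, 7, 4, 9, 10, 11, 8]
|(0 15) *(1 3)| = 2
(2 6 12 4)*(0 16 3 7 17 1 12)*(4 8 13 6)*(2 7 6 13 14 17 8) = [16, 12, 4, 6, 7, 5, 0, 8, 14, 9, 10, 11, 2, 13, 17, 15, 3, 1] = (0 16 3 6)(1 12 2 4 7 8 14 17)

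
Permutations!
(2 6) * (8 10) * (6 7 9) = (2 7 9 6)(8 10) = [0, 1, 7, 3, 4, 5, 2, 9, 10, 6, 8]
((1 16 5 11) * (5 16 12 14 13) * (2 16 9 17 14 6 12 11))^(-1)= (1 11)(2 5 13 14 17 9 16)(6 12)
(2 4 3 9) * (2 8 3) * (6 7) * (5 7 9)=[0, 1, 4, 5, 2, 7, 9, 6, 3, 8]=(2 4)(3 5 7 6 9 8)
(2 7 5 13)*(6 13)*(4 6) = (2 7 5 4 6 13) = [0, 1, 7, 3, 6, 4, 13, 5, 8, 9, 10, 11, 12, 2]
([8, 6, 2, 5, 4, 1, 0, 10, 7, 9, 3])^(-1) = [6, 5, 2, 10, 4, 3, 1, 8, 0, 9, 7]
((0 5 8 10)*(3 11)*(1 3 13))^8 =((0 5 8 10)(1 3 11 13))^8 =(13)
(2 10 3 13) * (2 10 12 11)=[0, 1, 12, 13, 4, 5, 6, 7, 8, 9, 3, 2, 11, 10]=(2 12 11)(3 13 10)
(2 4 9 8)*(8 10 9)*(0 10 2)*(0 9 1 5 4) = (0 10 1 5 4 8 9 2) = [10, 5, 0, 3, 8, 4, 6, 7, 9, 2, 1]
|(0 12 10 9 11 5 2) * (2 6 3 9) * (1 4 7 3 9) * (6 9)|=|(0 12 10 2)(1 4 7 3)(5 9 11)|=12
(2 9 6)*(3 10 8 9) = (2 3 10 8 9 6) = [0, 1, 3, 10, 4, 5, 2, 7, 9, 6, 8]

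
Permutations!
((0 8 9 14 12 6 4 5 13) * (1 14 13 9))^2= ((0 8 1 14 12 6 4 5 9 13))^2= (0 1 12 4 9)(5 13 8 14 6)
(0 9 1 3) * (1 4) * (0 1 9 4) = (0 4 9)(1 3) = [4, 3, 2, 1, 9, 5, 6, 7, 8, 0]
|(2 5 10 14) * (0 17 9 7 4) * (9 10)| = 9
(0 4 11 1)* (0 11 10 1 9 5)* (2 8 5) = [4, 11, 8, 3, 10, 0, 6, 7, 5, 2, 1, 9] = (0 4 10 1 11 9 2 8 5)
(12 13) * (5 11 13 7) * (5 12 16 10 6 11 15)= (5 15)(6 11 13 16 10)(7 12)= [0, 1, 2, 3, 4, 15, 11, 12, 8, 9, 6, 13, 7, 16, 14, 5, 10]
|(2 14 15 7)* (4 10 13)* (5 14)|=15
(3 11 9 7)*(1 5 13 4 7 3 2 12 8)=(1 5 13 4 7 2 12 8)(3 11 9)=[0, 5, 12, 11, 7, 13, 6, 2, 1, 3, 10, 9, 8, 4]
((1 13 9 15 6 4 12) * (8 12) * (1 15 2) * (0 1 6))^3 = ((0 1 13 9 2 6 4 8 12 15))^3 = (0 9 4 15 13 6 12 1 2 8)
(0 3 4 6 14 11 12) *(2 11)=(0 3 4 6 14 2 11 12)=[3, 1, 11, 4, 6, 5, 14, 7, 8, 9, 10, 12, 0, 13, 2]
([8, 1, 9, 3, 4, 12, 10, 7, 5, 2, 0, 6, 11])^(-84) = [0, 1, 2, 3, 4, 5, 6, 7, 8, 9, 10, 11, 12]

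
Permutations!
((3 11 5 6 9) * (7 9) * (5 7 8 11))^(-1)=(3 9 7 11 8 6 5)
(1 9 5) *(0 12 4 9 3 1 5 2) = (0 12 4 9 2)(1 3) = [12, 3, 0, 1, 9, 5, 6, 7, 8, 2, 10, 11, 4]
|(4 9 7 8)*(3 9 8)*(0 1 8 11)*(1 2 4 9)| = 20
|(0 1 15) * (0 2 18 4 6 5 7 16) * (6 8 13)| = |(0 1 15 2 18 4 8 13 6 5 7 16)| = 12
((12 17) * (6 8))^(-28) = (17)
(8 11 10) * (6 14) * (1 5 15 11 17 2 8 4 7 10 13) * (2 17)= (17)(1 5 15 11 13)(2 8)(4 7 10)(6 14)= [0, 5, 8, 3, 7, 15, 14, 10, 2, 9, 4, 13, 12, 1, 6, 11, 16, 17]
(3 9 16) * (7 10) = [0, 1, 2, 9, 4, 5, 6, 10, 8, 16, 7, 11, 12, 13, 14, 15, 3] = (3 9 16)(7 10)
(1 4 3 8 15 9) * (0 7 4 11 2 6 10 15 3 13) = (0 7 4 13)(1 11 2 6 10 15 9)(3 8) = [7, 11, 6, 8, 13, 5, 10, 4, 3, 1, 15, 2, 12, 0, 14, 9]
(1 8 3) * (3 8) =[0, 3, 2, 1, 4, 5, 6, 7, 8] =(8)(1 3)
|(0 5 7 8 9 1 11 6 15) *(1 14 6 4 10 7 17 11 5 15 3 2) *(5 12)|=14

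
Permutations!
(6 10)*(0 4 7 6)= [4, 1, 2, 3, 7, 5, 10, 6, 8, 9, 0]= (0 4 7 6 10)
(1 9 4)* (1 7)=(1 9 4 7)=[0, 9, 2, 3, 7, 5, 6, 1, 8, 4]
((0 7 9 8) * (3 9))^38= (0 9 7 8 3)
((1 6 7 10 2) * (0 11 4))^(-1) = ((0 11 4)(1 6 7 10 2))^(-1) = (0 4 11)(1 2 10 7 6)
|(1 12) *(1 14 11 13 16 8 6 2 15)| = |(1 12 14 11 13 16 8 6 2 15)| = 10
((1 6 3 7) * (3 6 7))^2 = (7)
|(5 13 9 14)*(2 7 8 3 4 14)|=|(2 7 8 3 4 14 5 13 9)|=9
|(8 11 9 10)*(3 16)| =|(3 16)(8 11 9 10)| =4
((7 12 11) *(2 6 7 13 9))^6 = ((2 6 7 12 11 13 9))^6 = (2 9 13 11 12 7 6)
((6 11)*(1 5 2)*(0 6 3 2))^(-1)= (0 5 1 2 3 11 6)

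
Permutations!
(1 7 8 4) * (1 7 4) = (1 4 7 8) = [0, 4, 2, 3, 7, 5, 6, 8, 1]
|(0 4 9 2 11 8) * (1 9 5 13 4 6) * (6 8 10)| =6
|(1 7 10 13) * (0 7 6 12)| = 7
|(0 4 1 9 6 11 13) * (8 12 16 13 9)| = |(0 4 1 8 12 16 13)(6 11 9)| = 21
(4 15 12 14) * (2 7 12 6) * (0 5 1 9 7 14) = (0 5 1 9 7 12)(2 14 4 15 6) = [5, 9, 14, 3, 15, 1, 2, 12, 8, 7, 10, 11, 0, 13, 4, 6]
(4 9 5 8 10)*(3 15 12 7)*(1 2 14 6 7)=(1 2 14 6 7 3 15 12)(4 9 5 8 10)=[0, 2, 14, 15, 9, 8, 7, 3, 10, 5, 4, 11, 1, 13, 6, 12]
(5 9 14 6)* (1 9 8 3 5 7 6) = (1 9 14)(3 5 8)(6 7) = [0, 9, 2, 5, 4, 8, 7, 6, 3, 14, 10, 11, 12, 13, 1]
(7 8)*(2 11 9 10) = (2 11 9 10)(7 8) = [0, 1, 11, 3, 4, 5, 6, 8, 7, 10, 2, 9]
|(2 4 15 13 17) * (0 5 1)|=15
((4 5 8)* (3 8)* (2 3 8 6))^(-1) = ((2 3 6)(4 5 8))^(-1) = (2 6 3)(4 8 5)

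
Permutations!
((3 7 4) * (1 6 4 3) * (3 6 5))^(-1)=((1 5 3 7 6 4))^(-1)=(1 4 6 7 3 5)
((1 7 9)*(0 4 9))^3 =((0 4 9 1 7))^3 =(0 1 4 7 9)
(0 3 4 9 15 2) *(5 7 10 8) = (0 3 4 9 15 2)(5 7 10 8) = [3, 1, 0, 4, 9, 7, 6, 10, 5, 15, 8, 11, 12, 13, 14, 2]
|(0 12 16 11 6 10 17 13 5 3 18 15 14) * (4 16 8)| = 15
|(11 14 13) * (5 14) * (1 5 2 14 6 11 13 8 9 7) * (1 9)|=|(1 5 6 11 2 14 8)(7 9)|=14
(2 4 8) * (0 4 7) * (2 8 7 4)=(8)(0 2 4 7)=[2, 1, 4, 3, 7, 5, 6, 0, 8]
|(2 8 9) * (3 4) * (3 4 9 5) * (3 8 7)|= 4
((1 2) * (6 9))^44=((1 2)(6 9))^44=(9)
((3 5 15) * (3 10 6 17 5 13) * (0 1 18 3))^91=((0 1 18 3 13)(5 15 10 6 17))^91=(0 1 18 3 13)(5 15 10 6 17)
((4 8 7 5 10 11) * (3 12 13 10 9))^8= ((3 12 13 10 11 4 8 7 5 9))^8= (3 5 8 11 13)(4 10 12 9 7)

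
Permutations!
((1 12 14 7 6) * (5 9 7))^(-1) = ((1 12 14 5 9 7 6))^(-1) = (1 6 7 9 5 14 12)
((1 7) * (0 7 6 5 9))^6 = (9)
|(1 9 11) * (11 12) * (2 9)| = 5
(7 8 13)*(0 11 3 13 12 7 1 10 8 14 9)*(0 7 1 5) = (0 11 3 13 5)(1 10 8 12)(7 14 9) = [11, 10, 2, 13, 4, 0, 6, 14, 12, 7, 8, 3, 1, 5, 9]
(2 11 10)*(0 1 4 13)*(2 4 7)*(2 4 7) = (0 1 2 11 10 7 4 13) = [1, 2, 11, 3, 13, 5, 6, 4, 8, 9, 7, 10, 12, 0]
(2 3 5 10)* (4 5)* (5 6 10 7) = [0, 1, 3, 4, 6, 7, 10, 5, 8, 9, 2] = (2 3 4 6 10)(5 7)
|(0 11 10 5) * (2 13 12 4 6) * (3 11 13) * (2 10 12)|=|(0 13 2 3 11 12 4 6 10 5)|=10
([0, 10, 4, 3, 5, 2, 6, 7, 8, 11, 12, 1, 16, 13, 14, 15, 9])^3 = (1 16)(9 10)(11 12)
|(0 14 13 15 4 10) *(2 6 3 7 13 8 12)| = 12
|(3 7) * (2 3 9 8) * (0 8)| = |(0 8 2 3 7 9)| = 6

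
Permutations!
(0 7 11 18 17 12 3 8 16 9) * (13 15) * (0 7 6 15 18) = [6, 1, 2, 8, 4, 5, 15, 11, 16, 7, 10, 0, 3, 18, 14, 13, 9, 12, 17] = (0 6 15 13 18 17 12 3 8 16 9 7 11)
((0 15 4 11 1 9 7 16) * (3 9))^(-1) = (0 16 7 9 3 1 11 4 15)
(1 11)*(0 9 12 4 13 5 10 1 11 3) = (0 9 12 4 13 5 10 1 3) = [9, 3, 2, 0, 13, 10, 6, 7, 8, 12, 1, 11, 4, 5]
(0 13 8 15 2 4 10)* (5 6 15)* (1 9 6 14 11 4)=[13, 9, 1, 3, 10, 14, 15, 7, 5, 6, 0, 4, 12, 8, 11, 2]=(0 13 8 5 14 11 4 10)(1 9 6 15 2)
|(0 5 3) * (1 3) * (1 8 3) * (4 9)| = 4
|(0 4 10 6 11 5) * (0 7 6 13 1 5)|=|(0 4 10 13 1 5 7 6 11)|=9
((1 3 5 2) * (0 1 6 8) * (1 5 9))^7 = (0 2 8 5 6)(1 3 9) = ((0 5 2 6 8)(1 3 9))^7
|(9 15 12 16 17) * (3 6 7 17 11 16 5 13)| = 18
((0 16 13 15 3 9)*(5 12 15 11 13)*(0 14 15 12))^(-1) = (0 5 16)(3 15 14 9)(11 13)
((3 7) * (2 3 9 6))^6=((2 3 7 9 6))^6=(2 3 7 9 6)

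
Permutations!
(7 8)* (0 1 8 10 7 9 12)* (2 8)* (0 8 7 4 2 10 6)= [1, 10, 7, 3, 2, 5, 0, 6, 9, 12, 4, 11, 8]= (0 1 10 4 2 7 6)(8 9 12)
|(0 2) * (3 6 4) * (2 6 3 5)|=5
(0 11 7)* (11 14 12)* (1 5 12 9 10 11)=(0 14 9 10 11 7)(1 5 12)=[14, 5, 2, 3, 4, 12, 6, 0, 8, 10, 11, 7, 1, 13, 9]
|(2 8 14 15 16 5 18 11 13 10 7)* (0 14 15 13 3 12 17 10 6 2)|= 16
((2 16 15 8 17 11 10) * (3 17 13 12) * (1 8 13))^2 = ((1 8)(2 16 15 13 12 3 17 11 10))^2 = (2 15 12 17 10 16 13 3 11)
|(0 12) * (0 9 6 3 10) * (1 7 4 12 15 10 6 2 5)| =42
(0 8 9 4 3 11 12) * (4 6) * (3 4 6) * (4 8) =(0 4 8 9 3 11 12) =[4, 1, 2, 11, 8, 5, 6, 7, 9, 3, 10, 12, 0]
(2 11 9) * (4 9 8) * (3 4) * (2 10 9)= (2 11 8 3 4)(9 10)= [0, 1, 11, 4, 2, 5, 6, 7, 3, 10, 9, 8]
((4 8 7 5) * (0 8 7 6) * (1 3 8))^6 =(0 1 3 8 6)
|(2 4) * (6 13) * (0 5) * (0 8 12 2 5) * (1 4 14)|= 14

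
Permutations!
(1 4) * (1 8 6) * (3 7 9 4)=(1 3 7 9 4 8 6)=[0, 3, 2, 7, 8, 5, 1, 9, 6, 4]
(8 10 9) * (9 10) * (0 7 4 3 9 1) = [7, 0, 2, 9, 3, 5, 6, 4, 1, 8, 10] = (10)(0 7 4 3 9 8 1)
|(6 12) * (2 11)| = |(2 11)(6 12)| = 2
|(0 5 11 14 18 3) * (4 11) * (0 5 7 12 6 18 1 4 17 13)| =|(0 7 12 6 18 3 5 17 13)(1 4 11 14)| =36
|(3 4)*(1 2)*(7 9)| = 2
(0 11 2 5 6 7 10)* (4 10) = (0 11 2 5 6 7 4 10) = [11, 1, 5, 3, 10, 6, 7, 4, 8, 9, 0, 2]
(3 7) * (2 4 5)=[0, 1, 4, 7, 5, 2, 6, 3]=(2 4 5)(3 7)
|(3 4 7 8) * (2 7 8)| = 6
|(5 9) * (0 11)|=2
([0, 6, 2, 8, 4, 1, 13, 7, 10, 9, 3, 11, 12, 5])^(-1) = (1 5 13 6)(3 10 8)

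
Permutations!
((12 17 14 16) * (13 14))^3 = ((12 17 13 14 16))^3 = (12 14 17 16 13)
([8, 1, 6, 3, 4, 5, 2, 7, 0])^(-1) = [8, 1, 6, 3, 4, 5, 2, 7, 0]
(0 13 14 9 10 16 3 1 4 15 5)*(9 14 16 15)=(0 13 16 3 1 4 9 10 15 5)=[13, 4, 2, 1, 9, 0, 6, 7, 8, 10, 15, 11, 12, 16, 14, 5, 3]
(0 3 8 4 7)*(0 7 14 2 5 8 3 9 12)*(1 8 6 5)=(0 9 12)(1 8 4 14 2)(5 6)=[9, 8, 1, 3, 14, 6, 5, 7, 4, 12, 10, 11, 0, 13, 2]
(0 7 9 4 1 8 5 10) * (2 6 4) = (0 7 9 2 6 4 1 8 5 10) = [7, 8, 6, 3, 1, 10, 4, 9, 5, 2, 0]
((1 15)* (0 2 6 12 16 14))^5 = ((0 2 6 12 16 14)(1 15))^5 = (0 14 16 12 6 2)(1 15)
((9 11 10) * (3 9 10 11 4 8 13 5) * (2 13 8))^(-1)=(2 4 9 3 5 13)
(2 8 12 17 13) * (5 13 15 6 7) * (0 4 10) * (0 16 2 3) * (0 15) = (0 4 10 16 2 8 12 17)(3 15 6 7 5 13) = [4, 1, 8, 15, 10, 13, 7, 5, 12, 9, 16, 11, 17, 3, 14, 6, 2, 0]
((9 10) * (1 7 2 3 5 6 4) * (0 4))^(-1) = (0 6 5 3 2 7 1 4)(9 10)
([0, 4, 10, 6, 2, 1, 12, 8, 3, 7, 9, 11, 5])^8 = [0, 6, 5, 9, 12, 3, 7, 2, 10, 4, 1, 11, 8]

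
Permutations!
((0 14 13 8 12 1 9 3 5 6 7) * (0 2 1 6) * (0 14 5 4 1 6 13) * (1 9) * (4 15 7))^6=(2 7 15 3 9 4 6)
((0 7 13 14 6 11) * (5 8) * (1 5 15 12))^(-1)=((0 7 13 14 6 11)(1 5 8 15 12))^(-1)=(0 11 6 14 13 7)(1 12 15 8 5)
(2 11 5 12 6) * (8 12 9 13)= (2 11 5 9 13 8 12 6)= [0, 1, 11, 3, 4, 9, 2, 7, 12, 13, 10, 5, 6, 8]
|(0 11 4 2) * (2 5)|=|(0 11 4 5 2)|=5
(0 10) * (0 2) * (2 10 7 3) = (10)(0 7 3 2) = [7, 1, 0, 2, 4, 5, 6, 3, 8, 9, 10]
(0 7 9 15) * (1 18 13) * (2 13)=[7, 18, 13, 3, 4, 5, 6, 9, 8, 15, 10, 11, 12, 1, 14, 0, 16, 17, 2]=(0 7 9 15)(1 18 2 13)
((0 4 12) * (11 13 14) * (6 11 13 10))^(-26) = (14)(0 4 12)(6 11 10)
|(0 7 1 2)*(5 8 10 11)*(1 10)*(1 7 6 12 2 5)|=12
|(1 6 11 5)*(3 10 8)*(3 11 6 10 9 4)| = 15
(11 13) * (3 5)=[0, 1, 2, 5, 4, 3, 6, 7, 8, 9, 10, 13, 12, 11]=(3 5)(11 13)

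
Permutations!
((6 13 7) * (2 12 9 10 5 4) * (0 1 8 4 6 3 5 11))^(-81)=((0 1 8 4 2 12 9 10 11)(3 5 6 13 7))^(-81)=(3 7 13 6 5)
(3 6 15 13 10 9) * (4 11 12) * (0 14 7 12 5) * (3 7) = (0 14 3 6 15 13 10 9 7 12 4 11 5) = [14, 1, 2, 6, 11, 0, 15, 12, 8, 7, 9, 5, 4, 10, 3, 13]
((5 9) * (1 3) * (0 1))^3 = (5 9)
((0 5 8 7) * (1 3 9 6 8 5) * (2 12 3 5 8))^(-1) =(0 7 8 5 1)(2 6 9 3 12)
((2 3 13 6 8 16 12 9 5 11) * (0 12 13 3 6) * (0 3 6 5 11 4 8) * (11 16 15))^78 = ((0 12 9 16 13 3 6)(2 5 4 8 15 11))^78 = (0 12 9 16 13 3 6)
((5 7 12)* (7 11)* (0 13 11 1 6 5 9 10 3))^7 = (0 3 10 9 12 7 11 13)(1 6 5)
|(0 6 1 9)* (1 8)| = |(0 6 8 1 9)| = 5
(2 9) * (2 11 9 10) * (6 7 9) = [0, 1, 10, 3, 4, 5, 7, 9, 8, 11, 2, 6] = (2 10)(6 7 9 11)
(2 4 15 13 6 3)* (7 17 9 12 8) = (2 4 15 13 6 3)(7 17 9 12 8) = [0, 1, 4, 2, 15, 5, 3, 17, 7, 12, 10, 11, 8, 6, 14, 13, 16, 9]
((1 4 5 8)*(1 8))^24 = (8)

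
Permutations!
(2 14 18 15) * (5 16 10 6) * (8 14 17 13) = [0, 1, 17, 3, 4, 16, 5, 7, 14, 9, 6, 11, 12, 8, 18, 2, 10, 13, 15] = (2 17 13 8 14 18 15)(5 16 10 6)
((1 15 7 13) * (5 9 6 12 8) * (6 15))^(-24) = ((1 6 12 8 5 9 15 7 13))^(-24) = (1 8 15)(5 7 6)(9 13 12)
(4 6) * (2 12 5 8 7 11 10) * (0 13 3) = (0 13 3)(2 12 5 8 7 11 10)(4 6) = [13, 1, 12, 0, 6, 8, 4, 11, 7, 9, 2, 10, 5, 3]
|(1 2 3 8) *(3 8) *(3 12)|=|(1 2 8)(3 12)|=6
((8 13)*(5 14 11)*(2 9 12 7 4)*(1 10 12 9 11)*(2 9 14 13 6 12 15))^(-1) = (1 14 9 4 7 12 6 8 13 5 11 2 15 10) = ((1 10 15 2 11 5 13 8 6 12 7 4 9 14))^(-1)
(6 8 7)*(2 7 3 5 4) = [0, 1, 7, 5, 2, 4, 8, 6, 3] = (2 7 6 8 3 5 4)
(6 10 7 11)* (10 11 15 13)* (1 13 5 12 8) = (1 13 10 7 15 5 12 8)(6 11) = [0, 13, 2, 3, 4, 12, 11, 15, 1, 9, 7, 6, 8, 10, 14, 5]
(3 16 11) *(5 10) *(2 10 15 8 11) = (2 10 5 15 8 11 3 16) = [0, 1, 10, 16, 4, 15, 6, 7, 11, 9, 5, 3, 12, 13, 14, 8, 2]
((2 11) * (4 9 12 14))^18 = ((2 11)(4 9 12 14))^18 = (4 12)(9 14)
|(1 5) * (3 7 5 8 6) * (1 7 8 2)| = 6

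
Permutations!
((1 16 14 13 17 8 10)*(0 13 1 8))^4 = (0 13 17)(1 16 14)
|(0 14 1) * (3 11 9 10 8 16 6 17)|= |(0 14 1)(3 11 9 10 8 16 6 17)|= 24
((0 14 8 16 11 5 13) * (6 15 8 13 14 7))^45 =((0 7 6 15 8 16 11 5 14 13))^45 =(0 16)(5 6)(7 11)(8 13)(14 15)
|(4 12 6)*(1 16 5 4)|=6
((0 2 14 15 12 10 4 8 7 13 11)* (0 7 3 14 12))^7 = (0 14 8 10 2 15 3 4 12)(7 13 11)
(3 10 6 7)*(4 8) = (3 10 6 7)(4 8) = [0, 1, 2, 10, 8, 5, 7, 3, 4, 9, 6]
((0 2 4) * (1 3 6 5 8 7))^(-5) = (0 2 4)(1 3 6 5 8 7)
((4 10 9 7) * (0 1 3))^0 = ((0 1 3)(4 10 9 7))^0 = (10)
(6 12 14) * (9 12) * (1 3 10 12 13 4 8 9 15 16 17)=(1 3 10 12 14 6 15 16 17)(4 8 9 13)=[0, 3, 2, 10, 8, 5, 15, 7, 9, 13, 12, 11, 14, 4, 6, 16, 17, 1]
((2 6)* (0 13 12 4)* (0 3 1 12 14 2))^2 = (0 14 6 13 2)(1 4)(3 12) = ((0 13 14 2 6)(1 12 4 3))^2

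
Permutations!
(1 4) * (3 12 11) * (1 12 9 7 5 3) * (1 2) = (1 4 12 11 2)(3 9 7 5) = [0, 4, 1, 9, 12, 3, 6, 5, 8, 7, 10, 2, 11]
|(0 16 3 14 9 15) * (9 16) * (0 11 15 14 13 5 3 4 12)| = 6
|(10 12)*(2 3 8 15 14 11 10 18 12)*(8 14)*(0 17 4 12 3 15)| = 12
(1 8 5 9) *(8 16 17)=(1 16 17 8 5 9)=[0, 16, 2, 3, 4, 9, 6, 7, 5, 1, 10, 11, 12, 13, 14, 15, 17, 8]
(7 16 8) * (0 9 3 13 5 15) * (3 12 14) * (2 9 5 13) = [5, 1, 9, 2, 4, 15, 6, 16, 7, 12, 10, 11, 14, 13, 3, 0, 8] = (0 5 15)(2 9 12 14 3)(7 16 8)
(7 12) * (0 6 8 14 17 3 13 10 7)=[6, 1, 2, 13, 4, 5, 8, 12, 14, 9, 7, 11, 0, 10, 17, 15, 16, 3]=(0 6 8 14 17 3 13 10 7 12)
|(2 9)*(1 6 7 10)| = 4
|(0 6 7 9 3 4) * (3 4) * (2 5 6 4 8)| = 6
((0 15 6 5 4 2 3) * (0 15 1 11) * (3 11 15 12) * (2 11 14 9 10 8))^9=(0 15 5 11 1 6 4)(2 8 10 9 14)(3 12)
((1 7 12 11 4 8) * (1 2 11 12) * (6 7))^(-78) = ((12)(1 6 7)(2 11 4 8))^(-78) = (12)(2 4)(8 11)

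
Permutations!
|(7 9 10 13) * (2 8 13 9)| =4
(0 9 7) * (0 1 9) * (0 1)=[1, 9, 2, 3, 4, 5, 6, 0, 8, 7]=(0 1 9 7)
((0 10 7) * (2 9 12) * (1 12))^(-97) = ((0 10 7)(1 12 2 9))^(-97) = (0 7 10)(1 9 2 12)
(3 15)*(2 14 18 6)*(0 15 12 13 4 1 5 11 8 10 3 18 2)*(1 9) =(0 15 18 6)(1 5 11 8 10 3 12 13 4 9)(2 14) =[15, 5, 14, 12, 9, 11, 0, 7, 10, 1, 3, 8, 13, 4, 2, 18, 16, 17, 6]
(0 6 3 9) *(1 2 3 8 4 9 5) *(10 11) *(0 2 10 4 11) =(0 6 8 11 4 9 2 3 5 1 10) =[6, 10, 3, 5, 9, 1, 8, 7, 11, 2, 0, 4]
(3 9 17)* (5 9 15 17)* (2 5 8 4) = (2 5 9 8 4)(3 15 17) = [0, 1, 5, 15, 2, 9, 6, 7, 4, 8, 10, 11, 12, 13, 14, 17, 16, 3]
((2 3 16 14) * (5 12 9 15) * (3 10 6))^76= (2 16 6)(3 10 14)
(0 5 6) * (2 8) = (0 5 6)(2 8) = [5, 1, 8, 3, 4, 6, 0, 7, 2]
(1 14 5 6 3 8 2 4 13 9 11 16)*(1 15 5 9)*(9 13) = [0, 14, 4, 8, 9, 6, 3, 7, 2, 11, 10, 16, 12, 1, 13, 5, 15] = (1 14 13)(2 4 9 11 16 15 5 6 3 8)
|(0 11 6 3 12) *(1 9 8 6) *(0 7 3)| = 6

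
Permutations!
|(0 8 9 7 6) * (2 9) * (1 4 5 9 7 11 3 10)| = |(0 8 2 7 6)(1 4 5 9 11 3 10)| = 35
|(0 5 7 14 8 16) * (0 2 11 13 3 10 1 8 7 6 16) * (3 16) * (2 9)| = |(0 5 6 3 10 1 8)(2 11 13 16 9)(7 14)| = 70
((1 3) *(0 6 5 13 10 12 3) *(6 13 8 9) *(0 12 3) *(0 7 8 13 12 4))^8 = (0 10 9)(1 5 7)(3 6 12)(4 13 8)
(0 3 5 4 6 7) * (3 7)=(0 7)(3 5 4 6)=[7, 1, 2, 5, 6, 4, 3, 0]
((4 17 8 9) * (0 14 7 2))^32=(17)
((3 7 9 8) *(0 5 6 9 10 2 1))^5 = ((0 5 6 9 8 3 7 10 2 1))^5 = (0 3)(1 8)(2 9)(5 7)(6 10)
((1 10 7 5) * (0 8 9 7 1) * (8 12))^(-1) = (0 5 7 9 8 12)(1 10)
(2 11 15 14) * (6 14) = (2 11 15 6 14) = [0, 1, 11, 3, 4, 5, 14, 7, 8, 9, 10, 15, 12, 13, 2, 6]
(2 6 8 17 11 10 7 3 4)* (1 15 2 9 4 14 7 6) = [0, 15, 1, 14, 9, 5, 8, 3, 17, 4, 6, 10, 12, 13, 7, 2, 16, 11] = (1 15 2)(3 14 7)(4 9)(6 8 17 11 10)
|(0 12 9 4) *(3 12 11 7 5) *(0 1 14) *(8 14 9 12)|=|(0 11 7 5 3 8 14)(1 9 4)|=21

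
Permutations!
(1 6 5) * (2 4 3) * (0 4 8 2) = (0 4 3)(1 6 5)(2 8) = [4, 6, 8, 0, 3, 1, 5, 7, 2]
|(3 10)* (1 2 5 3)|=5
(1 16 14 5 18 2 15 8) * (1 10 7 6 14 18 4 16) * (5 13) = (2 15 8 10 7 6 14 13 5 4 16 18) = [0, 1, 15, 3, 16, 4, 14, 6, 10, 9, 7, 11, 12, 5, 13, 8, 18, 17, 2]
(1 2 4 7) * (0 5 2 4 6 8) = (0 5 2 6 8)(1 4 7) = [5, 4, 6, 3, 7, 2, 8, 1, 0]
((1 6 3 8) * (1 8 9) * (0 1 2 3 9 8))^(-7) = ((0 1 6 9 2 3 8))^(-7) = (9)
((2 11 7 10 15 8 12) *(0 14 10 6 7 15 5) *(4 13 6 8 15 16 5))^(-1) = (0 5 16 11 2 12 8 7 6 13 4 10 14)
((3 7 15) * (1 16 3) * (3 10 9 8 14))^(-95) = ((1 16 10 9 8 14 3 7 15))^(-95) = (1 8 15 9 7 10 3 16 14)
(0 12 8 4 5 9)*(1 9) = [12, 9, 2, 3, 5, 1, 6, 7, 4, 0, 10, 11, 8] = (0 12 8 4 5 1 9)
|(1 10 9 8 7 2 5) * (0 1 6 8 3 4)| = |(0 1 10 9 3 4)(2 5 6 8 7)| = 30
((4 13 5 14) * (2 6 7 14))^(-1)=(2 5 13 4 14 7 6)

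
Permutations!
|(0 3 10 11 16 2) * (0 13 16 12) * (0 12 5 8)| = |(0 3 10 11 5 8)(2 13 16)| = 6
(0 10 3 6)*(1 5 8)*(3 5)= (0 10 5 8 1 3 6)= [10, 3, 2, 6, 4, 8, 0, 7, 1, 9, 5]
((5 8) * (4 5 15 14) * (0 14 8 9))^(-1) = ((0 14 4 5 9)(8 15))^(-1) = (0 9 5 4 14)(8 15)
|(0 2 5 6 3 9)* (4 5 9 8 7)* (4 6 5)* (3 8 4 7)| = |(0 2 9)(3 4 7 6 8)| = 15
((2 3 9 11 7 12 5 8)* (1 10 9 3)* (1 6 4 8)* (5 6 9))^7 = (1 10 5)(2 8 4 6 12 7 11 9)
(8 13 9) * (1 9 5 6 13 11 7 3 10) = (1 9 8 11 7 3 10)(5 6 13) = [0, 9, 2, 10, 4, 6, 13, 3, 11, 8, 1, 7, 12, 5]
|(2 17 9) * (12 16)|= |(2 17 9)(12 16)|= 6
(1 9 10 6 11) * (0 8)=(0 8)(1 9 10 6 11)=[8, 9, 2, 3, 4, 5, 11, 7, 0, 10, 6, 1]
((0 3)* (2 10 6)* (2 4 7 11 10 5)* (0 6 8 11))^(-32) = ((0 3 6 4 7)(2 5)(8 11 10))^(-32) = (0 4 3 7 6)(8 11 10)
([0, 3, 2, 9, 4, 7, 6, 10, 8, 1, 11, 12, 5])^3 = [0, 1, 2, 3, 4, 11, 6, 12, 8, 9, 5, 7, 10]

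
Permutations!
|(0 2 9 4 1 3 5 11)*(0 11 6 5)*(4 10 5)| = 9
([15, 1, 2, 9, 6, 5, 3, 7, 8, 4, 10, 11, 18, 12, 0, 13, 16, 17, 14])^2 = [13, 1, 2, 4, 3, 5, 9, 7, 8, 6, 10, 11, 14, 18, 15, 12, 16, 17, 0]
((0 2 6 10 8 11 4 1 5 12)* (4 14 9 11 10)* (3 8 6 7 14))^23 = (0 6 9 12 10 14 5 8 7 1 3 2 4 11)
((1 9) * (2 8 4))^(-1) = ((1 9)(2 8 4))^(-1) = (1 9)(2 4 8)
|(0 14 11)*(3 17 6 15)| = 12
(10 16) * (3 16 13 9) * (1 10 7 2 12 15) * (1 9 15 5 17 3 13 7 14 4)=(1 10 7 2 12 5 17 3 16 14 4)(9 13 15)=[0, 10, 12, 16, 1, 17, 6, 2, 8, 13, 7, 11, 5, 15, 4, 9, 14, 3]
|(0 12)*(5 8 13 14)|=|(0 12)(5 8 13 14)|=4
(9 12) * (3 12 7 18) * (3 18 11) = (18)(3 12 9 7 11) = [0, 1, 2, 12, 4, 5, 6, 11, 8, 7, 10, 3, 9, 13, 14, 15, 16, 17, 18]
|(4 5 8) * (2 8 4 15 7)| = 4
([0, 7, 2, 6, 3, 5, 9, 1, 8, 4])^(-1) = [0, 7, 2, 4, 9, 5, 3, 1, 8, 6]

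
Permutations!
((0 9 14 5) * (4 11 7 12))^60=(14)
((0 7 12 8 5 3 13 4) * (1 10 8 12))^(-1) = (0 4 13 3 5 8 10 1 7) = ((0 7 1 10 8 5 3 13 4))^(-1)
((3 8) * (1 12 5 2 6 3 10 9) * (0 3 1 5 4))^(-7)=(0 9 1 3 5 12 8 2 4 10 6)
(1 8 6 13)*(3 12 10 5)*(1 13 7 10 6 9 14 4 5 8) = (3 12 6 7 10 8 9 14 4 5) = [0, 1, 2, 12, 5, 3, 7, 10, 9, 14, 8, 11, 6, 13, 4]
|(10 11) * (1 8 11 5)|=5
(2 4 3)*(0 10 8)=(0 10 8)(2 4 3)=[10, 1, 4, 2, 3, 5, 6, 7, 0, 9, 8]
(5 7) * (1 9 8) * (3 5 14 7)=(1 9 8)(3 5)(7 14)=[0, 9, 2, 5, 4, 3, 6, 14, 1, 8, 10, 11, 12, 13, 7]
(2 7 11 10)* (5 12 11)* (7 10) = (2 10)(5 12 11 7) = [0, 1, 10, 3, 4, 12, 6, 5, 8, 9, 2, 7, 11]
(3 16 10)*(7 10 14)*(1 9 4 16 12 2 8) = (1 9 4 16 14 7 10 3 12 2 8) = [0, 9, 8, 12, 16, 5, 6, 10, 1, 4, 3, 11, 2, 13, 7, 15, 14]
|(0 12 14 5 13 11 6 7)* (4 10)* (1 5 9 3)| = 22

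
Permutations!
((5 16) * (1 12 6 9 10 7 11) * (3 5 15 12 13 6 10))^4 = ((1 13 6 9 3 5 16 15 12 10 7 11))^4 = (1 3 12)(5 10 13)(6 16 7)(9 15 11)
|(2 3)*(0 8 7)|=6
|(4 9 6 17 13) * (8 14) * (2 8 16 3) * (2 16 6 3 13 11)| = |(2 8 14 6 17 11)(3 16 13 4 9)| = 30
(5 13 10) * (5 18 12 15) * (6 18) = (5 13 10 6 18 12 15) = [0, 1, 2, 3, 4, 13, 18, 7, 8, 9, 6, 11, 15, 10, 14, 5, 16, 17, 12]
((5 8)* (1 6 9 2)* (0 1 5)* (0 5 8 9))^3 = ((0 1 6)(2 8 5 9))^3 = (2 9 5 8)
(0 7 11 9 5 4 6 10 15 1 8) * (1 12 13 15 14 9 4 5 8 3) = [7, 3, 2, 1, 6, 5, 10, 11, 0, 8, 14, 4, 13, 15, 9, 12] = (0 7 11 4 6 10 14 9 8)(1 3)(12 13 15)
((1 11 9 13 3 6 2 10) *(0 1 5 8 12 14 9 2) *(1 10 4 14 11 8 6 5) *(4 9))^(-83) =(0 10 1 8 12 11 2 9 13 3 5 6)(4 14)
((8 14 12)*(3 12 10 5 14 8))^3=(14)(3 12)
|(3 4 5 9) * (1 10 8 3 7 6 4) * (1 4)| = 9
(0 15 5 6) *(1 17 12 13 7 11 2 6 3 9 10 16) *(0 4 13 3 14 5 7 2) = (0 15 7 11)(1 17 12 3 9 10 16)(2 6 4 13)(5 14) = [15, 17, 6, 9, 13, 14, 4, 11, 8, 10, 16, 0, 3, 2, 5, 7, 1, 12]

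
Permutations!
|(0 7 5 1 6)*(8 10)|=10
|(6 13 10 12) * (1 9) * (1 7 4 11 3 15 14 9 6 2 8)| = 7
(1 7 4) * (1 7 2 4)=(1 2 4 7)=[0, 2, 4, 3, 7, 5, 6, 1]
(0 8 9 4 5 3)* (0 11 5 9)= [8, 1, 2, 11, 9, 3, 6, 7, 0, 4, 10, 5]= (0 8)(3 11 5)(4 9)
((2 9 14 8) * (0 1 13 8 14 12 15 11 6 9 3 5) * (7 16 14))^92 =(0 1 13 8 2 3 5)(6 12 11 9 15)(7 14 16) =((0 1 13 8 2 3 5)(6 9 12 15 11)(7 16 14))^92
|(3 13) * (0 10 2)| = 6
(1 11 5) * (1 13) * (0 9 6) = (0 9 6)(1 11 5 13) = [9, 11, 2, 3, 4, 13, 0, 7, 8, 6, 10, 5, 12, 1]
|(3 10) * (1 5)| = |(1 5)(3 10)| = 2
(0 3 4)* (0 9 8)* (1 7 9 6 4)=[3, 7, 2, 1, 6, 5, 4, 9, 0, 8]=(0 3 1 7 9 8)(4 6)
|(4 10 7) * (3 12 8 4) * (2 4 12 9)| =|(2 4 10 7 3 9)(8 12)| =6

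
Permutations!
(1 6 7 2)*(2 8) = (1 6 7 8 2) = [0, 6, 1, 3, 4, 5, 7, 8, 2]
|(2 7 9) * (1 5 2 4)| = 6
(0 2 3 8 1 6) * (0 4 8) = [2, 6, 3, 0, 8, 5, 4, 7, 1] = (0 2 3)(1 6 4 8)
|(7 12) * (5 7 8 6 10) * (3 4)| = 6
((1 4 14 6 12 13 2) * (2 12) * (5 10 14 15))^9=(1 4 15 5 10 14 6 2)(12 13)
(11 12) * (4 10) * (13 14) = (4 10)(11 12)(13 14) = [0, 1, 2, 3, 10, 5, 6, 7, 8, 9, 4, 12, 11, 14, 13]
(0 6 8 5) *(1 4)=[6, 4, 2, 3, 1, 0, 8, 7, 5]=(0 6 8 5)(1 4)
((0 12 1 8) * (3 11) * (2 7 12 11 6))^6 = ((0 11 3 6 2 7 12 1 8))^6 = (0 12 6)(1 2 11)(3 8 7)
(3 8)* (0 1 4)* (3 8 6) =[1, 4, 2, 6, 0, 5, 3, 7, 8] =(8)(0 1 4)(3 6)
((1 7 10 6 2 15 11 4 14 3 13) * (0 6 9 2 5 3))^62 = (0 7 4 13 15 5 9)(1 11 3 2 6 10 14)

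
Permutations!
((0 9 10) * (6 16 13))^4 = (0 9 10)(6 16 13)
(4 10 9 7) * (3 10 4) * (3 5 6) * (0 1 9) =(0 1 9 7 5 6 3 10) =[1, 9, 2, 10, 4, 6, 3, 5, 8, 7, 0]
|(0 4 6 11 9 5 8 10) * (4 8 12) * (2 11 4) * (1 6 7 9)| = 9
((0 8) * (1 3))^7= ((0 8)(1 3))^7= (0 8)(1 3)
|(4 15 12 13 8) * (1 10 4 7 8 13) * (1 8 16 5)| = 9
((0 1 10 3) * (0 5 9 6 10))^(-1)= (0 1)(3 10 6 9 5)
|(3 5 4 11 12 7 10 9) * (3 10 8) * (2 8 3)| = 6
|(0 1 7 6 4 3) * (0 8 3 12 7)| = 4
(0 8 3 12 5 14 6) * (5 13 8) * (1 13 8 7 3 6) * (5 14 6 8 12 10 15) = (0 14 1 13 7 3 10 15 5 6) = [14, 13, 2, 10, 4, 6, 0, 3, 8, 9, 15, 11, 12, 7, 1, 5]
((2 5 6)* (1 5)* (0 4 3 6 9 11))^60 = (0 5 6)(1 3 11)(2 4 9)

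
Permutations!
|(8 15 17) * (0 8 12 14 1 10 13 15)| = |(0 8)(1 10 13 15 17 12 14)| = 14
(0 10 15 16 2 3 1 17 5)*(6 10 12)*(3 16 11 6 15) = (0 12 15 11 6 10 3 1 17 5)(2 16) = [12, 17, 16, 1, 4, 0, 10, 7, 8, 9, 3, 6, 15, 13, 14, 11, 2, 5]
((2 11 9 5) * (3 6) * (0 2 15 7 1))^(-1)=(0 1 7 15 5 9 11 2)(3 6)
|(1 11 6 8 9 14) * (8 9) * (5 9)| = |(1 11 6 5 9 14)| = 6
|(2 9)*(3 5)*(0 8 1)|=6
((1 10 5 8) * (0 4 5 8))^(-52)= (0 5 4)(1 8 10)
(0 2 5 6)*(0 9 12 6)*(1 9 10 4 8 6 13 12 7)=[2, 9, 5, 3, 8, 0, 10, 1, 6, 7, 4, 11, 13, 12]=(0 2 5)(1 9 7)(4 8 6 10)(12 13)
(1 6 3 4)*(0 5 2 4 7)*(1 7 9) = (0 5 2 4 7)(1 6 3 9) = [5, 6, 4, 9, 7, 2, 3, 0, 8, 1]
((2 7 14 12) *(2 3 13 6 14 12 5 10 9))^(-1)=((2 7 12 3 13 6 14 5 10 9))^(-1)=(2 9 10 5 14 6 13 3 12 7)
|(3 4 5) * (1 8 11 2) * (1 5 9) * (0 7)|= 8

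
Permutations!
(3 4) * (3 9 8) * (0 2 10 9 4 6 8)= (0 2 10 9)(3 6 8)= [2, 1, 10, 6, 4, 5, 8, 7, 3, 0, 9]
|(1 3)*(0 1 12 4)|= 5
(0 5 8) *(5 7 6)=(0 7 6 5 8)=[7, 1, 2, 3, 4, 8, 5, 6, 0]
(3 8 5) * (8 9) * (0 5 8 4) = (0 5 3 9 4) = [5, 1, 2, 9, 0, 3, 6, 7, 8, 4]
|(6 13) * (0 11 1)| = |(0 11 1)(6 13)| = 6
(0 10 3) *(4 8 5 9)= (0 10 3)(4 8 5 9)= [10, 1, 2, 0, 8, 9, 6, 7, 5, 4, 3]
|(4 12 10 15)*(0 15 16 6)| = 7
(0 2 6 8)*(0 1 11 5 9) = [2, 11, 6, 3, 4, 9, 8, 7, 1, 0, 10, 5] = (0 2 6 8 1 11 5 9)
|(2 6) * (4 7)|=|(2 6)(4 7)|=2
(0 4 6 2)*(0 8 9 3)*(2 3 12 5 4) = (0 2 8 9 12 5 4 6 3) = [2, 1, 8, 0, 6, 4, 3, 7, 9, 12, 10, 11, 5]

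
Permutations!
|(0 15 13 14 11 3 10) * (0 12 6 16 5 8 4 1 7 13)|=26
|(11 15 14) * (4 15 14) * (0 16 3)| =6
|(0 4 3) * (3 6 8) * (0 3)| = 4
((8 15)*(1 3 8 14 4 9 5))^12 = (1 14)(3 4)(5 15)(8 9)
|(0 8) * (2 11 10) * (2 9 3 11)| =4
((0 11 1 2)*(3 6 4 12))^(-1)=(0 2 1 11)(3 12 4 6)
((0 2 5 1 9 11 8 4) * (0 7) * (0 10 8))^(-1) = ((0 2 5 1 9 11)(4 7 10 8))^(-1) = (0 11 9 1 5 2)(4 8 10 7)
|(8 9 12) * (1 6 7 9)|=6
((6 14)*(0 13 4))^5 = ((0 13 4)(6 14))^5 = (0 4 13)(6 14)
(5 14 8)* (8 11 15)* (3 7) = [0, 1, 2, 7, 4, 14, 6, 3, 5, 9, 10, 15, 12, 13, 11, 8] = (3 7)(5 14 11 15 8)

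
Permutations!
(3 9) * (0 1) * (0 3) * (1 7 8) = (0 7 8 1 3 9) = [7, 3, 2, 9, 4, 5, 6, 8, 1, 0]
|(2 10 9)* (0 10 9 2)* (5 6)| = 4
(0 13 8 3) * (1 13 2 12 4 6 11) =(0 2 12 4 6 11 1 13 8 3) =[2, 13, 12, 0, 6, 5, 11, 7, 3, 9, 10, 1, 4, 8]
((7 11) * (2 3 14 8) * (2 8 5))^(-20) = (14)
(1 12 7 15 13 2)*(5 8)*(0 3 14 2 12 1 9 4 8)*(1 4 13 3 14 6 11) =[14, 4, 9, 6, 8, 0, 11, 15, 5, 13, 10, 1, 7, 12, 2, 3] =(0 14 2 9 13 12 7 15 3 6 11 1 4 8 5)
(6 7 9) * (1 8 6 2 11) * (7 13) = [0, 8, 11, 3, 4, 5, 13, 9, 6, 2, 10, 1, 12, 7] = (1 8 6 13 7 9 2 11)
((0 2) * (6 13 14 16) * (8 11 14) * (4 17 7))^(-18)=((0 2)(4 17 7)(6 13 8 11 14 16))^(-18)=(17)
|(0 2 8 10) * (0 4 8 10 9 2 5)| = 10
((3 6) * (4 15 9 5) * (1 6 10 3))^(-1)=(1 6)(3 10)(4 5 9 15)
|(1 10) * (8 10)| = 3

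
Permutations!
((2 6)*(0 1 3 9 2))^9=((0 1 3 9 2 6))^9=(0 9)(1 2)(3 6)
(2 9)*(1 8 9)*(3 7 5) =[0, 8, 1, 7, 4, 3, 6, 5, 9, 2] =(1 8 9 2)(3 7 5)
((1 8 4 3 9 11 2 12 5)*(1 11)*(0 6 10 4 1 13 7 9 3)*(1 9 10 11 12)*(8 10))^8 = ((0 6 11 2 1 10 4)(5 12)(7 8 9 13))^8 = (13)(0 6 11 2 1 10 4)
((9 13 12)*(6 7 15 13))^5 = (6 9 12 13 15 7)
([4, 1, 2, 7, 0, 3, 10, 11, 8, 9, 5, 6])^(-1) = [4, 1, 2, 5, 0, 10, 11, 3, 8, 9, 6, 7]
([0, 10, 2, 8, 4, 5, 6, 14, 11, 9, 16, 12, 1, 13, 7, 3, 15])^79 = [0, 12, 2, 15, 4, 5, 6, 14, 3, 9, 1, 8, 11, 13, 7, 16, 10]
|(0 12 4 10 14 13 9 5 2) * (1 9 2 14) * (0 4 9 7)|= |(0 12 9 5 14 13 2 4 10 1 7)|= 11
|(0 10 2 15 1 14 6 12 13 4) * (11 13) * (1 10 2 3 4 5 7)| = 24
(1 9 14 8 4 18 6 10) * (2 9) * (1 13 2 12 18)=(1 12 18 6 10 13 2 9 14 8 4)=[0, 12, 9, 3, 1, 5, 10, 7, 4, 14, 13, 11, 18, 2, 8, 15, 16, 17, 6]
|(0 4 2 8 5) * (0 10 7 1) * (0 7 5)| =4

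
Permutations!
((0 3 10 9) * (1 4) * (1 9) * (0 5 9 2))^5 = (0 2 4 1 10 3)(5 9)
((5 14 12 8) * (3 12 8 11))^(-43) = ((3 12 11)(5 14 8))^(-43) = (3 11 12)(5 8 14)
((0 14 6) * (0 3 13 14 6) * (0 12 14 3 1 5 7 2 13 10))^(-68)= (14)(0 7 10 5 3 1 13 6 2)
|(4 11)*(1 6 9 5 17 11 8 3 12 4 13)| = 28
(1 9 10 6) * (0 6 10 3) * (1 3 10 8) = (0 6 3)(1 9 10 8) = [6, 9, 2, 0, 4, 5, 3, 7, 1, 10, 8]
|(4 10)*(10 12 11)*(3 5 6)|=12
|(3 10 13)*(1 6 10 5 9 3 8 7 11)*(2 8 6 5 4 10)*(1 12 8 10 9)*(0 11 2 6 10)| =6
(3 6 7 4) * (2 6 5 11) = (2 6 7 4 3 5 11) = [0, 1, 6, 5, 3, 11, 7, 4, 8, 9, 10, 2]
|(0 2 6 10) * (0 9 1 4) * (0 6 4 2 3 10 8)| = |(0 3 10 9 1 2 4 6 8)| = 9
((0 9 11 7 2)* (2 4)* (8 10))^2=(0 11 4)(2 9 7)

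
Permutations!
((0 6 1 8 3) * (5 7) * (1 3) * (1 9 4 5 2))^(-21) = (9)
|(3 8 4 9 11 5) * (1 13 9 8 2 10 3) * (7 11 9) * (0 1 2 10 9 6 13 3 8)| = |(0 1 3 10 8 4)(2 9 6 13 7 11 5)| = 42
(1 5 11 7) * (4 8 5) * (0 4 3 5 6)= (0 4 8 6)(1 3 5 11 7)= [4, 3, 2, 5, 8, 11, 0, 1, 6, 9, 10, 7]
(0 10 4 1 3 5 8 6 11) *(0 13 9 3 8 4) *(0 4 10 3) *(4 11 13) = (0 3 5 10 11 4 1 8 6 13 9) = [3, 8, 2, 5, 1, 10, 13, 7, 6, 0, 11, 4, 12, 9]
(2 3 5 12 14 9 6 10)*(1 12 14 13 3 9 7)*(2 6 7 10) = [0, 12, 9, 5, 4, 14, 2, 1, 8, 7, 6, 11, 13, 3, 10] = (1 12 13 3 5 14 10 6 2 9 7)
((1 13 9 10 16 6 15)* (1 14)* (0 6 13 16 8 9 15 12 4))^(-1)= ((0 6 12 4)(1 16 13 15 14)(8 9 10))^(-1)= (0 4 12 6)(1 14 15 13 16)(8 10 9)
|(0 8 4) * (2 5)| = |(0 8 4)(2 5)| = 6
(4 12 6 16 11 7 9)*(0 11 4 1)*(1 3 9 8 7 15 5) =[11, 0, 2, 9, 12, 1, 16, 8, 7, 3, 10, 15, 6, 13, 14, 5, 4] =(0 11 15 5 1)(3 9)(4 12 6 16)(7 8)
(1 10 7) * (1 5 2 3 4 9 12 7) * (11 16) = [0, 10, 3, 4, 9, 2, 6, 5, 8, 12, 1, 16, 7, 13, 14, 15, 11] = (1 10)(2 3 4 9 12 7 5)(11 16)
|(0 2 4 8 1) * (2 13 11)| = 7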